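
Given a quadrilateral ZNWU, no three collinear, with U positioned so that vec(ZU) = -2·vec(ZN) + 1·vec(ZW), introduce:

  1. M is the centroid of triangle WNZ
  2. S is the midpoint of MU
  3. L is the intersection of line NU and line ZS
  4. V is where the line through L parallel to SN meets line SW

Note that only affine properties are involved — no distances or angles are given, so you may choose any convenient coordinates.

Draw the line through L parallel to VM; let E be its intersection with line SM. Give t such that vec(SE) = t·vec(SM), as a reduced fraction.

Work in coordinates with Z = (0, 0), N = (1, 0), W = (0, 1), U = (-2, 1).
1. M is the centroid of triangle WNZ ⇒ M = (1/3, 1/3)
2. S is the midpoint of MU ⇒ S = (-5/6, 2/3)
3. L is the intersection of line NU and line ZS ⇒ L = (-5/7, 4/7)
4. V is where the line through L parallel to SN meets line SW ⇒ V = (-265/294, 94/147)
through L parallel to VM: direction (121/98, -15/49); meets SM at E = (29/32, 19/112)
E = S + t·(M−S) with t = 167/112

t = 167/112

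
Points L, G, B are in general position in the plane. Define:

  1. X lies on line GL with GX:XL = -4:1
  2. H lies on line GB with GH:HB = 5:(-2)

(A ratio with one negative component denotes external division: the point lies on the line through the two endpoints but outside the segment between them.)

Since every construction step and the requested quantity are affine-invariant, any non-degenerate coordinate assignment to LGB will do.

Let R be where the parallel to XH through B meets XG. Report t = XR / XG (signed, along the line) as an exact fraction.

t = 2/5

Work in coordinates with L = (0, 0), G = (1, 0), B = (0, 1).
1. X lies on line GL with GX:XL = -4:1 ⇒ X = (-1/3, 0)
2. H lies on line GB with GH:HB = 5:(-2) ⇒ H = (-2/3, 5/3)
through B parallel to XH: direction (-1/3, 5/3); meets XG at R = (1/5, 0)
R = X + t·(G−X) with t = 2/5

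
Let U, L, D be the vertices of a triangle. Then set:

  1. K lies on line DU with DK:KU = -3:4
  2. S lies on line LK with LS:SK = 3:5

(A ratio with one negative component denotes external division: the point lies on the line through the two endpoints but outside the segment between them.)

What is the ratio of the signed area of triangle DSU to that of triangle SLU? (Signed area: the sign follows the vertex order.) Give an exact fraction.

Choose coordinates U = (0, 0), L = (1, 0), D = (0, 1).
1. K lies on line DU with DK:KU = -3:4 ⇒ K = (0, 4)
2. S lies on line LK with LS:SK = 3:5 ⇒ S = (5/8, 3/2)
2·[DSU] = -5/8, 2·[SLU] = -3/2
[DSU]:[SLU] = -5/8:-3/2 = 5/12

[DSU]:[SLU] = 5/12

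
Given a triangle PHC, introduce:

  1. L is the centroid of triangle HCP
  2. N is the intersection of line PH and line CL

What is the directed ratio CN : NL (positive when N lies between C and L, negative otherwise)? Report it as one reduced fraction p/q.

Choose coordinates P = (0, 0), H = (1, 0), C = (0, 1).
1. L is the centroid of triangle HCP ⇒ L = (1/3, 1/3)
2. N is the intersection of line PH and line CL ⇒ N = (1/2, 0)
N = C + t·(L−C) with t = 3/2, so CN:NL = t:(1−t) = 3/2:-1/2

CN:NL = -3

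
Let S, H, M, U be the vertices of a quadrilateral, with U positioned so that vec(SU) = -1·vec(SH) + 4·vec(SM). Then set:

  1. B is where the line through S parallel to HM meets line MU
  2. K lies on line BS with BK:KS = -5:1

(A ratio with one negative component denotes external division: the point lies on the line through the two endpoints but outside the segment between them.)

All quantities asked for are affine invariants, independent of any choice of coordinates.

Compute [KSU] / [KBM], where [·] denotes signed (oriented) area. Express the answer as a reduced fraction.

Choose coordinates S = (0, 0), H = (1, 0), M = (0, 1), U = (-1, 4).
1. B is where the line through S parallel to HM meets line MU ⇒ B = (1/2, -1/2)
2. K lies on line BS with BK:KS = -5:1 ⇒ K = (-1/8, 1/8)
2·[KSU] = 3/8, 2·[KBM] = 5/8
[KSU]:[KBM] = 3/8:5/8 = 3/5

[KSU]:[KBM] = 3/5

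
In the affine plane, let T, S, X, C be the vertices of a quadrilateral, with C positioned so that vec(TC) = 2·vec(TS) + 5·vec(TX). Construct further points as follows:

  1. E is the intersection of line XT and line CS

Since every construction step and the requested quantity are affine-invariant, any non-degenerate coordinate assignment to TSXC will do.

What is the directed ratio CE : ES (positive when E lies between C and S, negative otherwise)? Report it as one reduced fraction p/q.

Choose coordinates T = (0, 0), S = (1, 0), X = (0, 1), C = (2, 5).
1. E is the intersection of line XT and line CS ⇒ E = (0, -5)
E = C + t·(S−C) with t = 2, so CE:ES = t:(1−t) = 2:-1

CE:ES = -2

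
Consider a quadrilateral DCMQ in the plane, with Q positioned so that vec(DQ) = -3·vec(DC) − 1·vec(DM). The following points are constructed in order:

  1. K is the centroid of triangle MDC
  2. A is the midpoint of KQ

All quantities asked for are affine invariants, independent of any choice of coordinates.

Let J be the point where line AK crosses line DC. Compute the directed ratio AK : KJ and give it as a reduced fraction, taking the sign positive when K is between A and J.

AK:KJ = -2

Set D = (0, 0), C = (1, 0), M = (0, 1), Q = (-3, -1); any affine frame gives the same invariant.
1. K is the centroid of triangle MDC ⇒ K = (1/3, 1/3)
2. A is the midpoint of KQ ⇒ A = (-4/3, -1/3)
line AK meets DC at J = (-1/2, 0)
K = A + t·(J−A) with t = 2, so AK:KJ = 2:-1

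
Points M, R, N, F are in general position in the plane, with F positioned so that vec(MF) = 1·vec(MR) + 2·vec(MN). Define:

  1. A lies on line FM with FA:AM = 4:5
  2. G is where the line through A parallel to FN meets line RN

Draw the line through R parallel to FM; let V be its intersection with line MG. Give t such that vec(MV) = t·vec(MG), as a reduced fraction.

t = -6

Choose coordinates M = (0, 0), R = (1, 0), N = (0, 1), F = (1, 2).
1. A lies on line FM with FA:AM = 4:5 ⇒ A = (5/9, 10/9)
2. G is where the line through A parallel to FN meets line RN ⇒ G = (2/9, 7/9)
through R parallel to FM: direction (-1, -2); meets MG at V = (-4/3, -14/3)
V = M + t·(G−M) with t = -6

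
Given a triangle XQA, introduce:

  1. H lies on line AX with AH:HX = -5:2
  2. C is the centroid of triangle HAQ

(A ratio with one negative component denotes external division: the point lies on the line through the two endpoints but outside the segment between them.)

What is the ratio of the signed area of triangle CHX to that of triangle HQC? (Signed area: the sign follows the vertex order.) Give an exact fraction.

Work in coordinates with X = (0, 0), Q = (1, 0), A = (0, 1).
1. H lies on line AX with AH:HX = -5:2 ⇒ H = (0, -2/3)
2. C is the centroid of triangle HAQ ⇒ C = (1/3, 1/9)
2·[CHX] = -2/9, 2·[HQC] = 5/9
[CHX]:[HQC] = -2/9:5/9 = -2/5

[CHX]:[HQC] = -2/5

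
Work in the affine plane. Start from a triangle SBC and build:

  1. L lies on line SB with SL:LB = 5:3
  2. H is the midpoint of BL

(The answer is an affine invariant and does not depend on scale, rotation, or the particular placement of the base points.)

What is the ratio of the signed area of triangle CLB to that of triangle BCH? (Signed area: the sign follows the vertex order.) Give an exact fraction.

Assign S = (0, 0), B = (1, 0), C = (0, 1) — the answer is frame-independent, so this choice is without loss of generality.
1. L lies on line SB with SL:LB = 5:3 ⇒ L = (5/8, 0)
2. H is the midpoint of BL ⇒ H = (13/16, 0)
2·[CLB] = 3/8, 2·[BCH] = 3/16
[CLB]:[BCH] = 3/8:3/16 = 2

[CLB]:[BCH] = 2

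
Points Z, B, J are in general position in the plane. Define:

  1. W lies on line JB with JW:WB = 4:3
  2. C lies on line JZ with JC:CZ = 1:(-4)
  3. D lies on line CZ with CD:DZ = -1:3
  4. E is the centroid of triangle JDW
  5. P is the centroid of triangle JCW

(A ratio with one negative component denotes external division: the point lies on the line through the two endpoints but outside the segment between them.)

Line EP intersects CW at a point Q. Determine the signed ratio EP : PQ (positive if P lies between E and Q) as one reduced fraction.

EP:PQ = -2

Assign Z = (0, 0), B = (1, 0), J = (0, 1) — the answer is frame-independent, so this choice is without loss of generality.
1. W lies on line JB with JW:WB = 4:3 ⇒ W = (4/7, 3/7)
2. C lies on line JZ with JC:CZ = 1:(-4) ⇒ C = (0, 4/3)
3. D lies on line CZ with CD:DZ = -1:3 ⇒ D = (0, 2)
4. E is the centroid of triangle JDW ⇒ E = (4/21, 8/7)
5. P is the centroid of triangle JCW ⇒ P = (4/21, 58/63)
line EP meets CW at Q = (4/21, 65/63)
P = E + t·(Q−E) with t = 2, so EP:PQ = 2:-1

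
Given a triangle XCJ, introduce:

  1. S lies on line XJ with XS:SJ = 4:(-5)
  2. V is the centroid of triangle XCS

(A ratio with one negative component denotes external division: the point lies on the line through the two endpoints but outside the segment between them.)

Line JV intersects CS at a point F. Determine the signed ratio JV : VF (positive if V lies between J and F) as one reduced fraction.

Set X = (0, 0), C = (1, 0), J = (0, 1); any affine frame gives the same invariant.
1. S lies on line XJ with XS:SJ = 4:(-5) ⇒ S = (0, -4)
2. V is the centroid of triangle XCS ⇒ V = (1/3, -4/3)
line JV meets CS at F = (5/11, -24/11)
V = J + t·(F−J) with t = 11/15, so JV:VF = 11/15:4/15

JV:VF = 11/4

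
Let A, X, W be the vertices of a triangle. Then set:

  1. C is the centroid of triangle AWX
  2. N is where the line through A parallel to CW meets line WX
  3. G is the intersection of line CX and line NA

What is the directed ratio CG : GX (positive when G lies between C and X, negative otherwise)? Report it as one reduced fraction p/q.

CG:GX = -1/2

Work in coordinates with A = (0, 0), X = (1, 0), W = (0, 1).
1. C is the centroid of triangle AWX ⇒ C = (1/3, 1/3)
2. N is where the line through A parallel to CW meets line WX ⇒ N = (-1, 2)
3. G is the intersection of line CX and line NA ⇒ G = (-1/3, 2/3)
G = C + t·(X−C) with t = -1, so CG:GX = t:(1−t) = -1:2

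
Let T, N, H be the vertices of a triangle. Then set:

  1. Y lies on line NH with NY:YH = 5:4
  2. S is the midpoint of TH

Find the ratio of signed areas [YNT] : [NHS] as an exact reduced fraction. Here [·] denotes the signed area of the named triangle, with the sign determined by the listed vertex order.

Assign T = (0, 0), N = (1, 0), H = (0, 1) — the answer is frame-independent, so this choice is without loss of generality.
1. Y lies on line NH with NY:YH = 5:4 ⇒ Y = (4/9, 5/9)
2. S is the midpoint of TH ⇒ S = (0, 1/2)
2·[YNT] = -5/9, 2·[NHS] = 1/2
[YNT]:[NHS] = -5/9:1/2 = -10/9

[YNT]:[NHS] = -10/9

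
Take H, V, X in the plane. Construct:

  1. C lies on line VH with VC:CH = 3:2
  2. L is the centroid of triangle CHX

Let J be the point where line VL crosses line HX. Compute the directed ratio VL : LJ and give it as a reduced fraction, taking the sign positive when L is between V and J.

Set H = (0, 0), V = (1, 0), X = (0, 1); any affine frame gives the same invariant.
1. C lies on line VH with VC:CH = 3:2 ⇒ C = (2/5, 0)
2. L is the centroid of triangle CHX ⇒ L = (2/15, 1/3)
line VL meets HX at J = (0, 5/13)
L = V + t·(J−V) with t = 13/15, so VL:LJ = 13/15:2/15

VL:LJ = 13/2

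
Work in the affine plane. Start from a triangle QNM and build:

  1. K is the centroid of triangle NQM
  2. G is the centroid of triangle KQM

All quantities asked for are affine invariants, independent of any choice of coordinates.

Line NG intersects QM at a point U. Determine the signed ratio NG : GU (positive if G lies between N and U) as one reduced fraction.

Choose coordinates Q = (0, 0), N = (1, 0), M = (0, 1).
1. K is the centroid of triangle NQM ⇒ K = (1/3, 1/3)
2. G is the centroid of triangle KQM ⇒ G = (1/9, 4/9)
line NG meets QM at U = (0, 1/2)
G = N + t·(U−N) with t = 8/9, so NG:GU = 8/9:1/9

NG:GU = 8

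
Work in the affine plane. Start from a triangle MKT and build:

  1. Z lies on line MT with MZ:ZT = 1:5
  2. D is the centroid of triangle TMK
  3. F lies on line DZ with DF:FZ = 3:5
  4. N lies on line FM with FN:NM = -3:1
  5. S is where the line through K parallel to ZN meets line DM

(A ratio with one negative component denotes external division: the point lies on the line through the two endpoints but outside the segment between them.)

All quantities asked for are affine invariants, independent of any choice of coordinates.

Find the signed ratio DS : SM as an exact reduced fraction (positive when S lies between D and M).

DS:SM = -68/87

Assign M = (0, 0), K = (1, 0), T = (0, 1) — the answer is frame-independent, so this choice is without loss of generality.
1. Z lies on line MT with MZ:ZT = 1:5 ⇒ Z = (0, 1/6)
2. D is the centroid of triangle TMK ⇒ D = (1/3, 1/3)
3. F lies on line DZ with DF:FZ = 3:5 ⇒ F = (5/24, 13/48)
4. N lies on line FM with FN:NM = -3:1 ⇒ N = (-5/48, -13/96)
5. S is where the line through K parallel to ZN meets line DM ⇒ S = (29/19, 29/19)
S = D + t·(M−D) with t = -68/19, so DS:SM = t:(1−t) = -68/19:87/19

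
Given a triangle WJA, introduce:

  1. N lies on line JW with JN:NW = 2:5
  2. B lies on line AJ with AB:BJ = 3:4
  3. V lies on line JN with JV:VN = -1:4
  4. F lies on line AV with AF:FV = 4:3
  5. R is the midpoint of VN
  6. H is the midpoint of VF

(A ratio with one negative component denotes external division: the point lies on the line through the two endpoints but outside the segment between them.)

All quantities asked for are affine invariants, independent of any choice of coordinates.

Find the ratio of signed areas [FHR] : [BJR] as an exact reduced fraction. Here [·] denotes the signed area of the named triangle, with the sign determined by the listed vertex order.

Assign W = (0, 0), J = (1, 0), A = (0, 1) — the answer is frame-independent, so this choice is without loss of generality.
1. N lies on line JW with JN:NW = 2:5 ⇒ N = (5/7, 0)
2. B lies on line AJ with AB:BJ = 3:4 ⇒ B = (3/7, 4/7)
3. V lies on line JN with JV:VN = -1:4 ⇒ V = (23/21, 0)
4. F lies on line AV with AF:FV = 4:3 ⇒ F = (92/147, 3/7)
5. R is the midpoint of VN ⇒ R = (19/21, 0)
6. H is the midpoint of VF ⇒ H = (253/294, 3/14)
2·[FHR] = -2/49, 2·[BJR] = -8/147
[FHR]:[BJR] = -2/49:-8/147 = 3/4

[FHR]:[BJR] = 3/4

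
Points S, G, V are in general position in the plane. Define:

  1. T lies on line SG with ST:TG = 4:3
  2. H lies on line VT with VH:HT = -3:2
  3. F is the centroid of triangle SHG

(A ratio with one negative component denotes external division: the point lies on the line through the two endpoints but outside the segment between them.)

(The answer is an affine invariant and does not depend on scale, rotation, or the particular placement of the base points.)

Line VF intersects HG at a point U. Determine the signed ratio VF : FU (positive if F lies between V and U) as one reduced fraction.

Set S = (0, 0), G = (1, 0), V = (0, 1); any affine frame gives the same invariant.
1. T lies on line SG with ST:TG = 4:3 ⇒ T = (4/7, 0)
2. H lies on line VT with VH:HT = -3:2 ⇒ H = (12/7, -2)
3. F is the centroid of triangle SHG ⇒ F = (19/21, -2/3)
line VF meets HG at U = (171/91, -32/13)
F = V + t·(U−V) with t = 13/27, so VF:FU = 13/27:14/27

VF:FU = 13/14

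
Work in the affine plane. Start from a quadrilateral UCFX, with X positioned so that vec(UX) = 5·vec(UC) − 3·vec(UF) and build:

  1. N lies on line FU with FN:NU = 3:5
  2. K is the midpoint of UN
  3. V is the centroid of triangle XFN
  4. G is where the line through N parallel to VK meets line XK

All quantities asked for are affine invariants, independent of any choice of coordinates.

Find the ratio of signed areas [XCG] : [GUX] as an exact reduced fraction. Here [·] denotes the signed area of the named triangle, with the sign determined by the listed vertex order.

Assign U = (0, 0), C = (1, 0), F = (0, 1), X = (5, -3) — the answer is frame-independent, so this choice is without loss of generality.
1. N lies on line FU with FN:NU = 3:5 ⇒ N = (0, 5/8)
2. K is the midpoint of UN ⇒ K = (0, 5/16)
3. V is the centroid of triangle XFN ⇒ V = (5/3, -11/24)
4. G is where the line through N parallel to VK meets line XK ⇒ G = (-25/16, 345/256)
2·[XCG] = 147/64, 2·[GUX] = 525/256
[XCG]:[GUX] = 147/64:525/256 = 28/25

[XCG]:[GUX] = 28/25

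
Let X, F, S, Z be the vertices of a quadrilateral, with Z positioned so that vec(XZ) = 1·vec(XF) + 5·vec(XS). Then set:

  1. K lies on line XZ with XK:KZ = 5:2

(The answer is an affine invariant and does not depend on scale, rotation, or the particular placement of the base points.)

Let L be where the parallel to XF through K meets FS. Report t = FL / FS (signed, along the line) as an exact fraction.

Set X = (0, 0), F = (1, 0), S = (0, 1), Z = (1, 5); any affine frame gives the same invariant.
1. K lies on line XZ with XK:KZ = 5:2 ⇒ K = (5/7, 25/7)
through K parallel to XF: direction (1, 0); meets FS at L = (-18/7, 25/7)
L = F + t·(S−F) with t = 25/7

t = 25/7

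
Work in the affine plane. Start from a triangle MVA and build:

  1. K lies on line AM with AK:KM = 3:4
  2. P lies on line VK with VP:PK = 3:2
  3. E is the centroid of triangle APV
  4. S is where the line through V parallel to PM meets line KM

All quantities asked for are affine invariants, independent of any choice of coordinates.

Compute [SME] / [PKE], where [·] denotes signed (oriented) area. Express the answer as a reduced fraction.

[SME]:[PKE] = 7

Set M = (0, 0), V = (1, 0), A = (0, 1); any affine frame gives the same invariant.
1. K lies on line AM with AK:KM = 3:4 ⇒ K = (0, 4/7)
2. P lies on line VK with VP:PK = 3:2 ⇒ P = (2/5, 12/35)
3. E is the centroid of triangle APV ⇒ E = (7/15, 47/105)
4. S is where the line through V parallel to PM meets line KM ⇒ S = (0, -6/7)
2·[SME] = -2/5, 2·[PKE] = -2/35
[SME]:[PKE] = -2/5:-2/35 = 7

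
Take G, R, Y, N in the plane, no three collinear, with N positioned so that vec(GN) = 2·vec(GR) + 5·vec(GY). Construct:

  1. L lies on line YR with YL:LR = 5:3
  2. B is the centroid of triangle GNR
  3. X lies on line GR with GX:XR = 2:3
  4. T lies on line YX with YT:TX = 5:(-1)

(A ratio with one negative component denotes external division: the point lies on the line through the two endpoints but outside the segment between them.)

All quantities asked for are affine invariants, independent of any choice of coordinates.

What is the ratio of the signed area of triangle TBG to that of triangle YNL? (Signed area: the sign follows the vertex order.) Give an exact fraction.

Set G = (0, 0), R = (1, 0), Y = (0, 1), N = (2, 5); any affine frame gives the same invariant.
1. L lies on line YR with YL:LR = 5:3 ⇒ L = (5/8, 3/8)
2. B is the centroid of triangle GNR ⇒ B = (1, 5/3)
3. X lies on line GR with GX:XR = 2:3 ⇒ X = (2/5, 0)
4. T lies on line YX with YT:TX = 5:(-1) ⇒ T = (1/2, -1/4)
2·[TBG] = 13/12, 2·[YNL] = -15/4
[TBG]:[YNL] = 13/12:-15/4 = -13/45

[TBG]:[YNL] = -13/45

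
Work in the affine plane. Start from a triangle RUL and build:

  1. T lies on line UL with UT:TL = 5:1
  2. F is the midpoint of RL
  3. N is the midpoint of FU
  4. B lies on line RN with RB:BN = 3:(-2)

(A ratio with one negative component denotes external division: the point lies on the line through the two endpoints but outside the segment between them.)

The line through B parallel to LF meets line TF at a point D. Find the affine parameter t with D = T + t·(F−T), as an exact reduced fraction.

t = -8

Work in coordinates with R = (0, 0), U = (1, 0), L = (0, 1).
1. T lies on line UL with UT:TL = 5:1 ⇒ T = (1/6, 5/6)
2. F is the midpoint of RL ⇒ F = (0, 1/2)
3. N is the midpoint of FU ⇒ N = (1/2, 1/4)
4. B lies on line RN with RB:BN = 3:(-2) ⇒ B = (3/2, 3/4)
through B parallel to LF: direction (0, -1/2); meets TF at D = (3/2, 7/2)
D = T + t·(F−T) with t = -8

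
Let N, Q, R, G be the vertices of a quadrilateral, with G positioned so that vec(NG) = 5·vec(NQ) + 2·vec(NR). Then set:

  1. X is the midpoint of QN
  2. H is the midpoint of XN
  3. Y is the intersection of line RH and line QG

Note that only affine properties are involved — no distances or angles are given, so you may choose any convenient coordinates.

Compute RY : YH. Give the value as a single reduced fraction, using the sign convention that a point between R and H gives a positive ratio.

RY:YH = -4

Set N = (0, 0), Q = (1, 0), R = (0, 1), G = (5, 2); any affine frame gives the same invariant.
1. X is the midpoint of QN ⇒ X = (1/2, 0)
2. H is the midpoint of XN ⇒ H = (1/4, 0)
3. Y is the intersection of line RH and line QG ⇒ Y = (1/3, -1/3)
Y = R + t·(H−R) with t = 4/3, so RY:YH = t:(1−t) = 4/3:-1/3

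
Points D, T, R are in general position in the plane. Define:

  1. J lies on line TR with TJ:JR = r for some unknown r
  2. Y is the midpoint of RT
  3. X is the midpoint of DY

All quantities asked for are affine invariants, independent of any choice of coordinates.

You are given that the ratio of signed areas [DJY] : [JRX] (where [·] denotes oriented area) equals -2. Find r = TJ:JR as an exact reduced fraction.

r = 3

Work in coordinates with D = (0, 0), T = (1, 0), R = (0, 1).
1. With TJ:JR = r, write λ = r/(r+1) so J = T + λ·(R−T); J is affine-linear in λ
2. Y is the midpoint of RT ⇒ Y = (1/2, 1/2)
3. X is the midpoint of DY ⇒ X = (1/4, 1/4)
Every point depending on J is an affine combination of J and λ-independent points, so each such coordinate is linear in λ; the λ² term in each signed area is a multiple of (R−T)×(R−T) = 0, so 2·[DJY] and 2·[JRX] are each linear in λ. Evaluating at λ=0 and λ=1:
  2·[DJY] = −λ + 1/2,   2·[JRX] = -1/2·λ + 1/2
So [DJY]:[JRX] = (−λ + 1/2) / (-1/2·λ + 1/2). Setting this equal to -2:
  −λ + 1/2 = -2·(-1/2·λ + 1/2)  ⇒  λ = 3/4
Then r = λ/(1−λ) = (3/4)/(1/4) = 3. Check: with r = 3, J = (1/4, 3/4) and [DJY]:[JRX] = -2 as required.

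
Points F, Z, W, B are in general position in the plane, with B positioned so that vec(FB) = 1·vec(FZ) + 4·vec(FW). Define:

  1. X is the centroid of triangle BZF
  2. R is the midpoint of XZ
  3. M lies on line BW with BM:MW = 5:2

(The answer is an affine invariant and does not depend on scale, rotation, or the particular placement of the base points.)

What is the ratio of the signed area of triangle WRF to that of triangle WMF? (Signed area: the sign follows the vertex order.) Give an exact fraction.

Assign F = (0, 0), Z = (1, 0), W = (0, 1), B = (1, 4) — the answer is frame-independent, so this choice is without loss of generality.
1. X is the centroid of triangle BZF ⇒ X = (2/3, 4/3)
2. R is the midpoint of XZ ⇒ R = (5/6, 2/3)
3. M lies on line BW with BM:MW = 5:2 ⇒ M = (2/7, 13/7)
2·[WRF] = -5/6, 2·[WMF] = -2/7
[WRF]:[WMF] = -5/6:-2/7 = 35/12

[WRF]:[WMF] = 35/12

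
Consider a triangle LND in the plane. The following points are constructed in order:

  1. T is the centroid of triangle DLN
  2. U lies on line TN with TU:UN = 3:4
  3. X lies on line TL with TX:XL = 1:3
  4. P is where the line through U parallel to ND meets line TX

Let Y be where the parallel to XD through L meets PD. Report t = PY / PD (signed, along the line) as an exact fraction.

Work in coordinates with L = (0, 0), N = (1, 0), D = (0, 1).
1. T is the centroid of triangle DLN ⇒ T = (1/3, 1/3)
2. U lies on line TN with TU:UN = 3:4 ⇒ U = (13/21, 4/21)
3. X lies on line TL with TX:XL = 1:3 ⇒ X = (1/4, 1/4)
4. P is where the line through U parallel to ND meets line TX ⇒ P = (17/42, 17/42)
through L parallel to XD: direction (-1/4, 3/4); meets PD at Y = (-17/26, 51/26)
Y = P + t·(D−P) with t = 34/13

t = 34/13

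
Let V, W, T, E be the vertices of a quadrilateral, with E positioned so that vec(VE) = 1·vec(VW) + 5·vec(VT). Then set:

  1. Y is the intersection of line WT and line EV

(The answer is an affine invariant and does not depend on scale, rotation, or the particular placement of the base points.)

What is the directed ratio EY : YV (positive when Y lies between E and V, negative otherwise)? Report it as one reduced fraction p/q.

EY:YV = 5

Assign V = (0, 0), W = (1, 0), T = (0, 1), E = (1, 5) — the answer is frame-independent, so this choice is without loss of generality.
1. Y is the intersection of line WT and line EV ⇒ Y = (1/6, 5/6)
Y = E + t·(V−E) with t = 5/6, so EY:YV = t:(1−t) = 5/6:1/6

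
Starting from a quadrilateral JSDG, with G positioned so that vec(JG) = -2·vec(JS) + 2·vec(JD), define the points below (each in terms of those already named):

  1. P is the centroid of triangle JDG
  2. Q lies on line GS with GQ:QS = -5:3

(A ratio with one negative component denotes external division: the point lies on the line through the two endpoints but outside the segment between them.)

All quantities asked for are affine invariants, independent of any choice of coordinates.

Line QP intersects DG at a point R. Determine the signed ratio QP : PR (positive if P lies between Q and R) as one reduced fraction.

Assign J = (0, 0), S = (1, 0), D = (0, 1), G = (-2, 2) — the answer is frame-independent, so this choice is without loss of generality.
1. P is the centroid of triangle JDG ⇒ P = (-2/3, 1)
2. Q lies on line GS with GQ:QS = -5:3 ⇒ Q = (11/2, -3)
line QP meets DG at R = (-32/11, 27/11)
P = Q + t·(R−Q) with t = 11/15, so QP:PR = 11/15:4/15

QP:PR = 11/4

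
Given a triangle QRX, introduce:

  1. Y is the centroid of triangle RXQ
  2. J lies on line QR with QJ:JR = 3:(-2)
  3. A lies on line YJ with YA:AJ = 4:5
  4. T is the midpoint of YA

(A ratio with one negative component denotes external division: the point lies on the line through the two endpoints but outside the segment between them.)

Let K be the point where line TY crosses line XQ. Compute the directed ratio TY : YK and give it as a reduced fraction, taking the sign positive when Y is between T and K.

TY:YK = 16/9

Choose coordinates Q = (0, 0), R = (1, 0), X = (0, 1).
1. Y is the centroid of triangle RXQ ⇒ Y = (1/3, 1/3)
2. J lies on line QR with QJ:JR = 3:(-2) ⇒ J = (3, 0)
3. A lies on line YJ with YA:AJ = 4:5 ⇒ A = (41/27, 5/27)
4. T is the midpoint of YA ⇒ T = (25/27, 7/27)
line TY meets XQ at K = (0, 3/8)
Y = T + t·(K−T) with t = 16/25, so TY:YK = 16/25:9/25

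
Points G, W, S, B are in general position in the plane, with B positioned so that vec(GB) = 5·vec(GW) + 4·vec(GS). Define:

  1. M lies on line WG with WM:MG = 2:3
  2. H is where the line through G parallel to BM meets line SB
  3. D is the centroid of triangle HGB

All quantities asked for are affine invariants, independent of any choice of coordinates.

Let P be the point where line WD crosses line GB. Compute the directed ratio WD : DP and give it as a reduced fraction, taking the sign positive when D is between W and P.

WD:DP = -39/5

Work in coordinates with G = (0, 0), W = (1, 0), S = (0, 1), B = (5, 4).
1. M lies on line WG with WM:MG = 2:3 ⇒ M = (3/5, 0)
2. H is where the line through G parallel to BM meets line SB ⇒ H = (55/17, 50/17)
3. D is the centroid of triangle HGB ⇒ D = (140/51, 118/51)
line WD meets GB at P = (295/117, 236/117)
D = W + t·(P−W) with t = 39/34, so WD:DP = 39/34:-5/34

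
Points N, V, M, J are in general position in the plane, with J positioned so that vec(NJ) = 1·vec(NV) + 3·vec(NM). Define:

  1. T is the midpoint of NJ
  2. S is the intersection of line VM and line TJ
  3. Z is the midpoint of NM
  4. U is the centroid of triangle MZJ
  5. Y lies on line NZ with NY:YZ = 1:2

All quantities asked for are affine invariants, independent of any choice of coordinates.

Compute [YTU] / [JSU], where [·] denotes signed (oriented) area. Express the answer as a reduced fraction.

[YTU]:[JSU] = -16/27

Choose coordinates N = (0, 0), V = (1, 0), M = (0, 1), J = (1, 3).
1. T is the midpoint of NJ ⇒ T = (1/2, 3/2)
2. S is the intersection of line VM and line TJ ⇒ S = (1/4, 3/4)
3. Z is the midpoint of NM ⇒ Z = (0, 1/2)
4. U is the centroid of triangle MZJ ⇒ U = (1/3, 3/2)
5. Y lies on line NZ with NY:YZ = 1:2 ⇒ Y = (0, 1/6)
2·[YTU] = 2/9, 2·[JSU] = -3/8
[YTU]:[JSU] = 2/9:-3/8 = -16/27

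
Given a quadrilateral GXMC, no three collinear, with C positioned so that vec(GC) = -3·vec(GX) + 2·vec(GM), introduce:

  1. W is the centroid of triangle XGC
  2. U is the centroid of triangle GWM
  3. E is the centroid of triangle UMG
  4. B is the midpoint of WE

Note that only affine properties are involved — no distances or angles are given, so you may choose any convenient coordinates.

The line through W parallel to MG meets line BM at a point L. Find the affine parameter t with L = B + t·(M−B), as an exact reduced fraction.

t = -4/5

Assign G = (0, 0), X = (1, 0), M = (0, 1), C = (-3, 2) — the answer is frame-independent, so this choice is without loss of generality.
1. W is the centroid of triangle XGC ⇒ W = (-2/3, 2/3)
2. U is the centroid of triangle GWM ⇒ U = (-2/9, 5/9)
3. E is the centroid of triangle UMG ⇒ E = (-2/27, 14/27)
4. B is the midpoint of WE ⇒ B = (-10/27, 16/27)
through W parallel to MG: direction (0, -1); meets BM at L = (-2/3, 4/15)
L = B + t·(M−B) with t = -4/5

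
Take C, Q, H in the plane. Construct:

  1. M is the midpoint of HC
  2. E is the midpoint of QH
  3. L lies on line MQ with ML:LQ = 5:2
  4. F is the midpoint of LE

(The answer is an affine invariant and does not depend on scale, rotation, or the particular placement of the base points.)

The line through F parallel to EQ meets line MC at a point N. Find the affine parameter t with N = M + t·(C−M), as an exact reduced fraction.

Choose coordinates C = (0, 0), Q = (1, 0), H = (0, 1).
1. M is the midpoint of HC ⇒ M = (0, 1/2)
2. E is the midpoint of QH ⇒ E = (1/2, 1/2)
3. L lies on line MQ with ML:LQ = 5:2 ⇒ L = (5/7, 1/7)
4. F is the midpoint of LE ⇒ F = (17/28, 9/28)
through F parallel to EQ: direction (1/2, -1/2); meets MC at N = (0, 13/14)
N = M + t·(C−M) with t = -6/7

t = -6/7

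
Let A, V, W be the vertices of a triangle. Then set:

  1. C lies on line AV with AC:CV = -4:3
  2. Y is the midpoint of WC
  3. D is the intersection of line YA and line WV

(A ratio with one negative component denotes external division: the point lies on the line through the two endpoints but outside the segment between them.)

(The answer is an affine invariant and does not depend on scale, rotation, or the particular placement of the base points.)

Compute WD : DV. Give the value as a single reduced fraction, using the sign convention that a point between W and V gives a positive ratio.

Set A = (0, 0), V = (1, 0), W = (0, 1); any affine frame gives the same invariant.
1. C lies on line AV with AC:CV = -4:3 ⇒ C = (4, 0)
2. Y is the midpoint of WC ⇒ Y = (2, 1/2)
3. D is the intersection of line YA and line WV ⇒ D = (4/5, 1/5)
D = W + t·(V−W) with t = 4/5, so WD:DV = t:(1−t) = 4/5:1/5

WD:DV = 4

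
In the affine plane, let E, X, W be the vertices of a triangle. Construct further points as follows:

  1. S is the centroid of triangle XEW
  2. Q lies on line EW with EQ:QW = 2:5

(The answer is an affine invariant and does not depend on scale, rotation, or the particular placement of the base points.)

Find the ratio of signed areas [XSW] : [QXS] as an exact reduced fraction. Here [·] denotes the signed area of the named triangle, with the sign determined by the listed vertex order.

[XSW]:[QXS] = -7/3

Assign E = (0, 0), X = (1, 0), W = (0, 1) — the answer is frame-independent, so this choice is without loss of generality.
1. S is the centroid of triangle XEW ⇒ S = (1/3, 1/3)
2. Q lies on line EW with EQ:QW = 2:5 ⇒ Q = (0, 2/7)
2·[XSW] = -1/3, 2·[QXS] = 1/7
[XSW]:[QXS] = -1/3:1/7 = -7/3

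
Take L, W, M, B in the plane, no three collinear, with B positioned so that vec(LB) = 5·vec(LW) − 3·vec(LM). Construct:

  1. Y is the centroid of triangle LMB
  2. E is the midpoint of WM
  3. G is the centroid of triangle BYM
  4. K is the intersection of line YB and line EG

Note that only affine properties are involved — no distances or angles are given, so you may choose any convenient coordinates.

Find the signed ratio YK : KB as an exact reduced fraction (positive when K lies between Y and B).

YK:KB = 7/4

Assign L = (0, 0), W = (1, 0), M = (0, 1), B = (5, -3) — the answer is frame-independent, so this choice is without loss of generality.
1. Y is the centroid of triangle LMB ⇒ Y = (5/3, -2/3)
2. E is the midpoint of WM ⇒ E = (1/2, 1/2)
3. G is the centroid of triangle BYM ⇒ G = (20/9, -8/9)
4. K is the intersection of line YB and line EG ⇒ K = (125/33, -71/33)
K = Y + t·(B−Y) with t = 7/11, so YK:KB = t:(1−t) = 7/11:4/11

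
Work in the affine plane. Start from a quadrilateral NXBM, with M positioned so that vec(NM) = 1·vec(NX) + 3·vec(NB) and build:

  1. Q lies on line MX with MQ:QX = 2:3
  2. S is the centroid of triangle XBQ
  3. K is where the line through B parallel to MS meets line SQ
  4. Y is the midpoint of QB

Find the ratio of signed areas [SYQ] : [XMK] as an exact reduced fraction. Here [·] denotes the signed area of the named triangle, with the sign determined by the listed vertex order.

Choose coordinates N = (0, 0), X = (1, 0), B = (0, 1), M = (1, 3).
1. Q lies on line MX with MQ:QX = 2:3 ⇒ Q = (1, 9/5)
2. S is the centroid of triangle XBQ ⇒ S = (2/3, 14/15)
3. K is where the line through B parallel to MS meets line SQ ⇒ K = (-1/2, -21/10)
4. Y is the midpoint of QB ⇒ Y = (1/2, 7/5)
2·[SYQ] = -3/10, 2·[XMK] = 9/2
[SYQ]:[XMK] = -3/10:9/2 = -1/15

[SYQ]:[XMK] = -1/15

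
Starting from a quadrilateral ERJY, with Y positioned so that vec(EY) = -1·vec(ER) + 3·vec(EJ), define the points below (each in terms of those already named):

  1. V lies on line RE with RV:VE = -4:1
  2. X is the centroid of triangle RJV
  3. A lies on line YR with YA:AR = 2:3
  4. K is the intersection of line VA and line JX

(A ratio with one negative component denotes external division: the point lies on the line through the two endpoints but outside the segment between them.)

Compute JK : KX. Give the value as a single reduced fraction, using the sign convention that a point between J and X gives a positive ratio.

JK:KX = -21/43

Assign E = (0, 0), R = (1, 0), J = (0, 1), Y = (-1, 3) — the answer is frame-independent, so this choice is without loss of generality.
1. V lies on line RE with RV:VE = -4:1 ⇒ V = (-1/3, 0)
2. X is the centroid of triangle RJV ⇒ X = (2/9, 1/3)
3. A lies on line YR with YA:AR = 2:3 ⇒ A = (-1/5, 9/5)
4. K is the intersection of line VA and line JX ⇒ K = (-7/33, 18/11)
K = J + t·(X−J) with t = -21/22, so JK:KX = t:(1−t) = -21/22:43/22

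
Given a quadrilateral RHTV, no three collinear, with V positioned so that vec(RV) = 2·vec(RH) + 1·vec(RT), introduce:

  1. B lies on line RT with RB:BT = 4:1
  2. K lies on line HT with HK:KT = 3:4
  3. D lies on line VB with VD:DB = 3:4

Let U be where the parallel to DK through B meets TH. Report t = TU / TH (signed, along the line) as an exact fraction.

t = 4/37

Set R = (0, 0), H = (1, 0), T = (0, 1), V = (2, 1); any affine frame gives the same invariant.
1. B lies on line RT with RB:BT = 4:1 ⇒ B = (0, 4/5)
2. K lies on line HT with HK:KT = 3:4 ⇒ K = (4/7, 3/7)
3. D lies on line VB with VD:DB = 3:4 ⇒ D = (8/7, 32/35)
through B parallel to DK: direction (-4/7, -17/35); meets TH at U = (4/37, 33/37)
U = T + t·(H−T) with t = 4/37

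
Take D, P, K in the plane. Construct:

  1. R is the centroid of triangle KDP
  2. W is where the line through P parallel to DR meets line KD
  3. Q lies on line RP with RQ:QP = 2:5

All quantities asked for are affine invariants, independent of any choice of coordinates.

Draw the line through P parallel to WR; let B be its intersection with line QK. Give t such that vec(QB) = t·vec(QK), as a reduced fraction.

t = -3/4

Assign D = (0, 0), P = (1, 0), K = (0, 1) — the answer is frame-independent, so this choice is without loss of generality.
1. R is the centroid of triangle KDP ⇒ R = (1/3, 1/3)
2. W is where the line through P parallel to DR meets line KD ⇒ W = (0, -1)
3. Q lies on line RP with RQ:QP = 2:5 ⇒ Q = (11/21, 5/21)
through P parallel to WR: direction (1/3, 4/3); meets QK at B = (11/12, -1/3)
B = Q + t·(K−Q) with t = -3/4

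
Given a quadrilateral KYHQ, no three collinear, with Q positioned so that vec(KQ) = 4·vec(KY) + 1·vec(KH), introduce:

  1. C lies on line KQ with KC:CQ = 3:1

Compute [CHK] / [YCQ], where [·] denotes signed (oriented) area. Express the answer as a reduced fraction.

[CHK]:[YCQ] = -12

Set K = (0, 0), Y = (1, 0), H = (0, 1), Q = (4, 1); any affine frame gives the same invariant.
1. C lies on line KQ with KC:CQ = 3:1 ⇒ C = (3, 3/4)
2·[CHK] = 3, 2·[YCQ] = -1/4
[CHK]:[YCQ] = 3:-1/4 = -12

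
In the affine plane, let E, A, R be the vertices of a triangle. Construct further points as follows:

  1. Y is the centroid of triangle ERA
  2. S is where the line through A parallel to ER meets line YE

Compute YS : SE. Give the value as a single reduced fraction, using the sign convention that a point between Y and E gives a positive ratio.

YS:SE = -2/3

Assign E = (0, 0), A = (1, 0), R = (0, 1) — the answer is frame-independent, so this choice is without loss of generality.
1. Y is the centroid of triangle ERA ⇒ Y = (1/3, 1/3)
2. S is where the line through A parallel to ER meets line YE ⇒ S = (1, 1)
S = Y + t·(E−Y) with t = -2, so YS:SE = t:(1−t) = -2:3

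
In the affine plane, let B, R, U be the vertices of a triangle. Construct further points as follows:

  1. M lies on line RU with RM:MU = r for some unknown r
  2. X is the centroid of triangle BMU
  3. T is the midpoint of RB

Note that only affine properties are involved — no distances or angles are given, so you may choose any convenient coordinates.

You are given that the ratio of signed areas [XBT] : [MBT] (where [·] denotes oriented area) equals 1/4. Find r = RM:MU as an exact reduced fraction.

r = -4/5

Work in coordinates with B = (0, 0), R = (1, 0), U = (0, 1).
1. With RM:MU = r, write λ = r/(r+1) so M = R + λ·(U−R); M is affine-linear in λ
2. X is the centroid of triangle BMU ⇒ X is an affine combination of earlier points and hence also affine-linear in λ
3. T is the midpoint of RB ⇒ T = (1/2, 0)
Every point depending on M is an affine combination of M and λ-independent points, so each such coordinate is linear in λ; the λ² term in each signed area is a multiple of (U−R)×(U−R) = 0, so 2·[XBT] and 2·[MBT] are each linear in λ. Evaluating at λ=0 and λ=1:
  2·[XBT] = 1/6·λ + 1/6,   2·[MBT] = 1/2·λ
So [XBT]:[MBT] = (1/6·λ + 1/6) / (1/2·λ). Setting this equal to 1/4:
  1/6·λ + 1/6 = 1/4·(1/2·λ)  ⇒  λ = -4
Then r = λ/(1−λ) = (-4)/(5) = -4/5. Check: with r = -4/5, M = (5, -4) and [XBT]:[MBT] = 1/4 as required.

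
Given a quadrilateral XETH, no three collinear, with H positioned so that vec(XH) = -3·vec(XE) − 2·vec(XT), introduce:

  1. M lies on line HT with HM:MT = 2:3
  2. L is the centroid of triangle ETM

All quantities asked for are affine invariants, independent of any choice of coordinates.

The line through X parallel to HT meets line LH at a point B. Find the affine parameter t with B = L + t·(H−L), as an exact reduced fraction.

t = -1/2

Work in coordinates with X = (0, 0), E = (1, 0), T = (0, 1), H = (-3, -2).
1. M lies on line HT with HM:MT = 2:3 ⇒ M = (-9/5, -4/5)
2. L is the centroid of triangle ETM ⇒ L = (-4/15, 1/15)
through X parallel to HT: direction (3, 3); meets LH at B = (11/10, 11/10)
B = L + t·(H−L) with t = -1/2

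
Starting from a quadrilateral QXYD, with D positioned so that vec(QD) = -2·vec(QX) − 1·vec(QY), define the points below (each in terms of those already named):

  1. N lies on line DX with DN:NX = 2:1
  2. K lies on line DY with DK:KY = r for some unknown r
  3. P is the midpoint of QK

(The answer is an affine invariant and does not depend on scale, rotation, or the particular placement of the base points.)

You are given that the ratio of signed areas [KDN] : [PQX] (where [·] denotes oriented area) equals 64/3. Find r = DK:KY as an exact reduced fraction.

r = 4/3

Set Q = (0, 0), X = (1, 0), Y = (0, 1), D = (-2, -1); any affine frame gives the same invariant.
1. N lies on line DX with DN:NX = 2:1 ⇒ N = (0, -1/3)
2. With DK:KY = r, write λ = r/(r+1) so K = D + λ·(Y−D); K is affine-linear in λ
3. P is the midpoint of QK ⇒ P is an affine combination of earlier points and hence also affine-linear in λ
Every point depending on K is an affine combination of K and λ-independent points, so each such coordinate is linear in λ; the λ² term in each signed area is a multiple of (Y−D)×(Y−D) = 0, so 2·[KDN] and 2·[PQX] are each linear in λ. Evaluating at λ=0 and λ=1:
  2·[KDN] = 8/3·λ,   2·[PQX] = λ − 1/2
So [KDN]:[PQX] = (8/3·λ) / (λ − 1/2). Setting this equal to 64/3:
  8/3·λ = 64/3·(λ − 1/2)  ⇒  λ = 4/7
Then r = λ/(1−λ) = (4/7)/(3/7) = 4/3. Check: with r = 4/3, K = (-6/7, 1/7) and [KDN]:[PQX] = 64/3 as required.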